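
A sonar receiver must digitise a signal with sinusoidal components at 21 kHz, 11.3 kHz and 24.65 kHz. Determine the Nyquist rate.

49.3 kHz

Highest-frequency component: 24.65 kHz.
Nyquist rate = 2 × 24.65 kHz = 49.3 kHz.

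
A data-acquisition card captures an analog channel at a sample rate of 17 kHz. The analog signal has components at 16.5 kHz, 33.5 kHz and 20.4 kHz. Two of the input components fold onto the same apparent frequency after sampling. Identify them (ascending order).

fs/2 = 8.5 kHz.
16.5 kHz > fs/2 = 8.5 kHz, folds to fs − 16.5 kHz = 0.5 kHz.
33.5 kHz mod fs = 16.5 kHz.
16.5 kHz > fs/2 = 8.5 kHz, folds to fs − 16.5 kHz = 0.5 kHz.
20.4 kHz mod fs = 3.4 kHz.
3.4 kHz ≤ fs/2 = 8.5 kHz, appears at 3.4 kHz.
16.5 kHz and 33.5 kHz both map to 0.5 kHz.

16.5 kHz, 33.5 kHz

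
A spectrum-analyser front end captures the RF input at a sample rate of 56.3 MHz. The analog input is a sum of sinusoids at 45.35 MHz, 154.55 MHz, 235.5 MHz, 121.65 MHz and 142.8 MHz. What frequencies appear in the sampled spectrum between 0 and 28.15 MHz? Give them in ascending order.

9.05 MHz, 10.3 MHz, 10.95 MHz, 14.35 MHz, 26.1 MHz

fs/2 = 28.15 MHz.
45.35 MHz > fs/2 = 28.15 MHz, folds to fs − 45.35 MHz = 10.95 MHz.
154.55 MHz mod fs = 41.95 MHz.
41.95 MHz > fs/2 = 28.15 MHz, folds to fs − 41.95 MHz = 14.35 MHz.
235.5 MHz mod fs = 10.3 MHz.
10.3 MHz ≤ fs/2 = 28.15 MHz, appears at 10.3 MHz.
121.65 MHz mod fs = 9.05 MHz.
9.05 MHz ≤ fs/2 = 28.15 MHz, appears at 9.05 MHz.
142.8 MHz mod fs = 30.2 MHz.
30.2 MHz > fs/2 = 28.15 MHz, folds to fs − 30.2 MHz = 26.1 MHz.
Distinct values: {9.05 MHz, 10.3 MHz, 10.95 MHz, 14.35 MHz, 26.1 MHz}.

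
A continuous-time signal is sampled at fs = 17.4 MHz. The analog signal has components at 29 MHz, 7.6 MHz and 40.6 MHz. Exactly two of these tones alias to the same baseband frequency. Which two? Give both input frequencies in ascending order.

29 MHz, 40.6 MHz

fs/2 = 8.7 MHz.
29 MHz mod fs = 11.6 MHz.
11.6 MHz > fs/2 = 8.7 MHz, folds to fs − 11.6 MHz = 5.8 MHz.
7.6 MHz ≤ fs/2 = 8.7 MHz, passes unchanged.
40.6 MHz mod fs = 5.8 MHz.
5.8 MHz ≤ fs/2 = 8.7 MHz, appears at 5.8 MHz.
29 MHz and 40.6 MHz both map to 5.8 MHz.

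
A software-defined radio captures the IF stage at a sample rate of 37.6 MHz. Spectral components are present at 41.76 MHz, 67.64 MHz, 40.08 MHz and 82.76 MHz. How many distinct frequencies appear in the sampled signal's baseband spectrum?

3

fs/2 = 18.8 MHz.
41.76 MHz mod fs = 4.16 MHz.
4.16 MHz ≤ fs/2 = 18.8 MHz, appears at 4.16 MHz.
67.64 MHz mod fs = 30.04 MHz.
30.04 MHz > fs/2 = 18.8 MHz, folds to fs − 30.04 MHz = 7.56 MHz.
40.08 MHz mod fs = 2.48 MHz.
2.48 MHz ≤ fs/2 = 18.8 MHz, appears at 2.48 MHz.
82.76 MHz mod fs = 7.56 MHz.
7.56 MHz ≤ fs/2 = 18.8 MHz, appears at 7.56 MHz.
Distinct values: {2.48 MHz, 4.16 MHz, 7.56 MHz} → 3.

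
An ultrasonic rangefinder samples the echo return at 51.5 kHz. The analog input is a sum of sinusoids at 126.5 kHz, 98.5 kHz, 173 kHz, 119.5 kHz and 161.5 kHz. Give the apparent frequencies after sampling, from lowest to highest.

fs/2 = 25.75 kHz.
126.5 kHz mod fs = 23.5 kHz.
23.5 kHz ≤ fs/2 = 25.75 kHz, appears at 23.5 kHz.
98.5 kHz mod fs = 47 kHz.
47 kHz > fs/2 = 25.75 kHz, folds to fs − 47 kHz = 4.5 kHz.
173 kHz mod fs = 18.5 kHz.
18.5 kHz ≤ fs/2 = 25.75 kHz, appears at 18.5 kHz.
119.5 kHz mod fs = 16.5 kHz.
16.5 kHz ≤ fs/2 = 25.75 kHz, appears at 16.5 kHz.
161.5 kHz mod fs = 7 kHz.
7 kHz ≤ fs/2 = 25.75 kHz, appears at 7 kHz.
Distinct values: {4.5 kHz, 7 kHz, 16.5 kHz, 18.5 kHz, 23.5 kHz}.

4.5 kHz, 7 kHz, 16.5 kHz, 18.5 kHz, 23.5 kHz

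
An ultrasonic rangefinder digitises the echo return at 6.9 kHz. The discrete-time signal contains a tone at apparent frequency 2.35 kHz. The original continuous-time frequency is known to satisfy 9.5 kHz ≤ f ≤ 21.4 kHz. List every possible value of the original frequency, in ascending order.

11.45 kHz, 16.15 kHz, 18.35 kHz

Frequencies that alias to 2.35 kHz are k·fs ± 2.35 kHz for integer k ≥ 0.
k=0: 2.35 kHz.
k=1: 4.55 kHz, 9.25 kHz.
k=2: 11.45 kHz, 16.15 kHz.
k=3: 18.35 kHz, 23.05 kHz.
k=4: 25.25 kHz, 29.95 kHz.
Within [9.5 kHz, 21.4 kHz]: 11.45 kHz, 16.15 kHz, 18.35 kHz.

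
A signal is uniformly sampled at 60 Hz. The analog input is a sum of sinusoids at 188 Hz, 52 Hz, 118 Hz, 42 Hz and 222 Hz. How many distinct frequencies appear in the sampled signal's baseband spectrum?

3

fs/2 = 30 Hz.
188 Hz mod fs = 8 Hz.
8 Hz ≤ fs/2 = 30 Hz, appears at 8 Hz.
52 Hz > fs/2 = 30 Hz, folds to fs − 52 Hz = 8 Hz.
118 Hz mod fs = 58 Hz.
58 Hz > fs/2 = 30 Hz, folds to fs − 58 Hz = 2 Hz.
42 Hz > fs/2 = 30 Hz, folds to fs − 42 Hz = 18 Hz.
222 Hz mod fs = 42 Hz.
42 Hz > fs/2 = 30 Hz, folds to fs − 42 Hz = 18 Hz.
Distinct values: {2 Hz, 8 Hz, 18 Hz} → 3.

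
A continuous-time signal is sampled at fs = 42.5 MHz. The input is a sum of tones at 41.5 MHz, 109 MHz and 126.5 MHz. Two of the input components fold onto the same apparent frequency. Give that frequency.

1 MHz

fs/2 = 21.25 MHz.
41.5 MHz > fs/2 = 21.25 MHz, folds to fs − 41.5 MHz = 1 MHz.
109 MHz mod fs = 24 MHz.
24 MHz > fs/2 = 21.25 MHz, folds to fs − 24 MHz = 18.5 MHz.
126.5 MHz mod fs = 41.5 MHz.
41.5 MHz > fs/2 = 21.25 MHz, folds to fs − 41.5 MHz = 1 MHz.
41.5 MHz and 126.5 MHz both map to 1 MHz.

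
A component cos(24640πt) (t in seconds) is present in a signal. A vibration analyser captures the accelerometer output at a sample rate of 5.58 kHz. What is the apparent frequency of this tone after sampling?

ω = 24640π rad/s → f = ω/(2π) = 12320 Hz = 12.32 kHz.
12.32 kHz mod fs = 1.16 kHz.
1.16 kHz ≤ fs/2 = 2.79 kHz, appears at 1.16 kHz.

1.16 kHz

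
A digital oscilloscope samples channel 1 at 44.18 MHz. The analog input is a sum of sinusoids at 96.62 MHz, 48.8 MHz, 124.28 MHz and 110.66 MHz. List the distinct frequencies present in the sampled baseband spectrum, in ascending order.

4.62 MHz, 8.26 MHz, 21.88 MHz

fs/2 = 22.09 MHz.
96.62 MHz mod fs = 8.26 MHz.
8.26 MHz ≤ fs/2 = 22.09 MHz, appears at 8.26 MHz.
48.8 MHz mod fs = 4.62 MHz.
4.62 MHz ≤ fs/2 = 22.09 MHz, appears at 4.62 MHz.
124.28 MHz mod fs = 35.92 MHz.
35.92 MHz > fs/2 = 22.09 MHz, folds to fs − 35.92 MHz = 8.26 MHz.
110.66 MHz mod fs = 22.3 MHz.
22.3 MHz > fs/2 = 22.09 MHz, folds to fs − 22.3 MHz = 21.88 MHz.
Distinct values: {4.62 MHz, 8.26 MHz, 21.88 MHz}.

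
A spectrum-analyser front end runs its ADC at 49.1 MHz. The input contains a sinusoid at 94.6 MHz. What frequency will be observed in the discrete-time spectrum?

94.6 MHz mod fs = 45.5 MHz.
45.5 MHz > fs/2 = 24.55 MHz, folds to fs − 45.5 MHz = 3.6 MHz.

3.6 MHz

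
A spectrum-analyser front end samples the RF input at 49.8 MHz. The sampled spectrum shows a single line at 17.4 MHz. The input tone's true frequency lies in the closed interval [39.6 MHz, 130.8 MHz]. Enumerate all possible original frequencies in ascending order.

Frequencies that alias to 17.4 MHz are k·fs ± 17.4 MHz for integer k ≥ 0.
k=0: 17.4 MHz.
k=1: 32.4 MHz, 67.2 MHz.
k=2: 82.2 MHz, 117 MHz.
k=3: 132 MHz, 166.8 MHz.
Within [39.6 MHz, 130.8 MHz]: 67.2 MHz, 82.2 MHz, 117 MHz.

67.2 MHz, 82.2 MHz, 117 MHz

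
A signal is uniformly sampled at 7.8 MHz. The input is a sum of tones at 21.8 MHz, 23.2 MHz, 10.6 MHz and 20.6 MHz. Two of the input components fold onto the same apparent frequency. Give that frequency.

2.8 MHz

fs/2 = 3.9 MHz.
21.8 MHz mod fs = 6.2 MHz.
6.2 MHz > fs/2 = 3.9 MHz, folds to fs − 6.2 MHz = 1.6 MHz.
23.2 MHz mod fs = 7.6 MHz.
7.6 MHz > fs/2 = 3.9 MHz, folds to fs − 7.6 MHz = 0.2 MHz.
10.6 MHz mod fs = 2.8 MHz.
2.8 MHz ≤ fs/2 = 3.9 MHz, appears at 2.8 MHz.
20.6 MHz mod fs = 5 MHz.
5 MHz > fs/2 = 3.9 MHz, folds to fs − 5 MHz = 2.8 MHz.
10.6 MHz and 20.6 MHz both map to 2.8 MHz.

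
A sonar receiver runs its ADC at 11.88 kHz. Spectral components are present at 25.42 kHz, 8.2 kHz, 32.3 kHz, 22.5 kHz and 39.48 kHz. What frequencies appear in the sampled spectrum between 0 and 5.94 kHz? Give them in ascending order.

fs/2 = 5.94 kHz.
25.42 kHz mod fs = 1.66 kHz.
1.66 kHz ≤ fs/2 = 5.94 kHz, appears at 1.66 kHz.
8.2 kHz > fs/2 = 5.94 kHz, folds to fs − 8.2 kHz = 3.68 kHz.
32.3 kHz mod fs = 8.54 kHz.
8.54 kHz > fs/2 = 5.94 kHz, folds to fs − 8.54 kHz = 3.34 kHz.
22.5 kHz mod fs = 10.62 kHz.
10.62 kHz > fs/2 = 5.94 kHz, folds to fs − 10.62 kHz = 1.26 kHz.
39.48 kHz mod fs = 3.84 kHz.
3.84 kHz ≤ fs/2 = 5.94 kHz, appears at 3.84 kHz.
Distinct values: {1.26 kHz, 1.66 kHz, 3.34 kHz, 3.68 kHz, 3.84 kHz}.

1.26 kHz, 1.66 kHz, 3.34 kHz, 3.68 kHz, 3.84 kHz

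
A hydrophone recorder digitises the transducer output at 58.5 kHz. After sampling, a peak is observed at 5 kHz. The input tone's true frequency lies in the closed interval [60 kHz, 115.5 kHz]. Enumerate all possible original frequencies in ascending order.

63.5 kHz, 112 kHz

Frequencies that alias to 5 kHz are k·fs ± 5 kHz for integer k ≥ 0.
k=0: 5 kHz.
k=1: 53.5 kHz, 63.5 kHz.
k=2: 112 kHz, 122 kHz.
k=3: 170.5 kHz, 180.5 kHz.
Within [60 kHz, 115.5 kHz]: 63.5 kHz, 112 kHz.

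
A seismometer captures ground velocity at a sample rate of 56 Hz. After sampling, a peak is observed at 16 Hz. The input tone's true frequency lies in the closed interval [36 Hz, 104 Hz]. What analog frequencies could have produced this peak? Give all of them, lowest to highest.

Frequencies that alias to 16 Hz are k·fs ± 16 Hz for integer k ≥ 0.
k=0: 16 Hz.
k=1: 40 Hz, 72 Hz.
k=2: 96 Hz, 128 Hz.
k=3: 152 Hz, 184 Hz.
Within [36 Hz, 104 Hz]: 40 Hz, 72 Hz, 96 Hz.

40 Hz, 72 Hz, 96 Hz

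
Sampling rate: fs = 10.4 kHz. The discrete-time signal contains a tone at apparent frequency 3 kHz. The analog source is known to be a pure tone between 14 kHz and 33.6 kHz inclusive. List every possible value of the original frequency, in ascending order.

Frequencies that alias to 3 kHz are k·fs ± 3 kHz for integer k ≥ 0.
k=0: 3 kHz.
k=1: 7.4 kHz, 13.4 kHz.
k=2: 17.8 kHz, 23.8 kHz.
k=3: 28.2 kHz, 34.2 kHz.
k=4: 38.6 kHz, 44.6 kHz.
Within [14 kHz, 33.6 kHz]: 17.8 kHz, 23.8 kHz, 28.2 kHz.

17.8 kHz, 23.8 kHz, 28.2 kHz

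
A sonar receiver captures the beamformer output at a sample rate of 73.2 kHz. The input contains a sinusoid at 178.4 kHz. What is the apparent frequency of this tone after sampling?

178.4 kHz mod fs = 32 kHz.
32 kHz ≤ fs/2 = 36.6 kHz, appears at 32 kHz.

32 kHz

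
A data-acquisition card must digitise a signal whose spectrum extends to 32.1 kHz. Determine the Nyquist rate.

64.2 kHz

Nyquist rate = 2 × 32.1 kHz = 64.2 kHz.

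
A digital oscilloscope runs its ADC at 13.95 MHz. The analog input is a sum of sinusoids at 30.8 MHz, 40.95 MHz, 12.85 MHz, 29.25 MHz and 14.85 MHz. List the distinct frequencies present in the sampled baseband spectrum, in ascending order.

fs/2 = 6.975 MHz.
30.8 MHz mod fs = 2.9 MHz.
2.9 MHz ≤ fs/2 = 6.975 MHz, appears at 2.9 MHz.
40.95 MHz mod fs = 13.05 MHz.
13.05 MHz > fs/2 = 6.975 MHz, folds to fs − 13.05 MHz = 0.9 MHz.
12.85 MHz > fs/2 = 6.975 MHz, folds to fs − 12.85 MHz = 1.1 MHz.
29.25 MHz mod fs = 1.35 MHz.
1.35 MHz ≤ fs/2 = 6.975 MHz, appears at 1.35 MHz.
14.85 MHz mod fs = 0.9 MHz.
0.9 MHz ≤ fs/2 = 6.975 MHz, appears at 0.9 MHz.
Distinct values: {0.9 MHz, 1.1 MHz, 1.35 MHz, 2.9 MHz}.

0.9 MHz, 1.1 MHz, 1.35 MHz, 2.9 MHz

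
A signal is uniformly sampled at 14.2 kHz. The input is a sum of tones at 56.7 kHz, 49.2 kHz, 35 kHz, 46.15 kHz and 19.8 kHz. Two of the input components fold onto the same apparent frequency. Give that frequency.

fs/2 = 7.1 kHz.
56.7 kHz mod fs = 14.1 kHz.
14.1 kHz > fs/2 = 7.1 kHz, folds to fs − 14.1 kHz = 0.1 kHz.
49.2 kHz mod fs = 6.6 kHz.
6.6 kHz ≤ fs/2 = 7.1 kHz, appears at 6.6 kHz.
35 kHz mod fs = 6.6 kHz.
6.6 kHz ≤ fs/2 = 7.1 kHz, appears at 6.6 kHz.
46.15 kHz mod fs = 3.55 kHz.
3.55 kHz ≤ fs/2 = 7.1 kHz, appears at 3.55 kHz.
19.8 kHz mod fs = 5.6 kHz.
5.6 kHz ≤ fs/2 = 7.1 kHz, appears at 5.6 kHz.
35 kHz and 49.2 kHz both map to 6.6 kHz.

6.6 kHz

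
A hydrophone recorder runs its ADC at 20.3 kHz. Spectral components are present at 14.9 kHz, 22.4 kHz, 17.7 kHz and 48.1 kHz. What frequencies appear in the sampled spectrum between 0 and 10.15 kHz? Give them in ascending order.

fs/2 = 10.15 kHz.
14.9 kHz > fs/2 = 10.15 kHz, folds to fs − 14.9 kHz = 5.4 kHz.
22.4 kHz mod fs = 2.1 kHz.
2.1 kHz ≤ fs/2 = 10.15 kHz, appears at 2.1 kHz.
17.7 kHz > fs/2 = 10.15 kHz, folds to fs − 17.7 kHz = 2.6 kHz.
48.1 kHz mod fs = 7.5 kHz.
7.5 kHz ≤ fs/2 = 10.15 kHz, appears at 7.5 kHz.
Distinct values: {2.1 kHz, 2.6 kHz, 5.4 kHz, 7.5 kHz}.

2.1 kHz, 2.6 kHz, 5.4 kHz, 7.5 kHz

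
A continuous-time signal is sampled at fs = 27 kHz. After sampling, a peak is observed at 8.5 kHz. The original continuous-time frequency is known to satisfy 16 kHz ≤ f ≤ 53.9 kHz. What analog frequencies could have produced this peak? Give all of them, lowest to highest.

18.5 kHz, 35.5 kHz, 45.5 kHz

Frequencies that alias to 8.5 kHz are k·fs ± 8.5 kHz for integer k ≥ 0.
k=0: 8.5 kHz.
k=1: 18.5 kHz, 35.5 kHz.
k=2: 45.5 kHz, 62.5 kHz.
k=3: 72.5 kHz, 89.5 kHz.
Within [16 kHz, 53.9 kHz]: 18.5 kHz, 35.5 kHz, 45.5 kHz.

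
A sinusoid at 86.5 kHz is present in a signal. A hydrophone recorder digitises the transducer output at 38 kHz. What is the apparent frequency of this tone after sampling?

10.5 kHz

86.5 kHz mod fs = 10.5 kHz.
10.5 kHz ≤ fs/2 = 19 kHz, appears at 10.5 kHz.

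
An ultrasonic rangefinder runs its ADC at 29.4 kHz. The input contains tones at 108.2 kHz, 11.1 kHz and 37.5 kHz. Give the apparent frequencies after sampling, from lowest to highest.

fs/2 = 14.7 kHz.
108.2 kHz mod fs = 20 kHz.
20 kHz > fs/2 = 14.7 kHz, folds to fs − 20 kHz = 9.4 kHz.
11.1 kHz ≤ fs/2 = 14.7 kHz, passes unchanged.
37.5 kHz mod fs = 8.1 kHz.
8.1 kHz ≤ fs/2 = 14.7 kHz, appears at 8.1 kHz.
Distinct values: {8.1 kHz, 9.4 kHz, 11.1 kHz}.

8.1 kHz, 9.4 kHz, 11.1 kHz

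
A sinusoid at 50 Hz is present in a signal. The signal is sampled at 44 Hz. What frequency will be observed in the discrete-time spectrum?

50 Hz mod fs = 6 Hz.
6 Hz ≤ fs/2 = 22 Hz, appears at 6 Hz.

6 Hz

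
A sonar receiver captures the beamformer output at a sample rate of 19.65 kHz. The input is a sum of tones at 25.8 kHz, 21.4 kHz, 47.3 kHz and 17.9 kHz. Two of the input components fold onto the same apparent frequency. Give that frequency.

fs/2 = 9.825 kHz.
25.8 kHz mod fs = 6.15 kHz.
6.15 kHz ≤ fs/2 = 9.825 kHz, appears at 6.15 kHz.
21.4 kHz mod fs = 1.75 kHz.
1.75 kHz ≤ fs/2 = 9.825 kHz, appears at 1.75 kHz.
47.3 kHz mod fs = 8 kHz.
8 kHz ≤ fs/2 = 9.825 kHz, appears at 8 kHz.
17.9 kHz > fs/2 = 9.825 kHz, folds to fs − 17.9 kHz = 1.75 kHz.
17.9 kHz and 21.4 kHz both map to 1.75 kHz.

1.75 kHz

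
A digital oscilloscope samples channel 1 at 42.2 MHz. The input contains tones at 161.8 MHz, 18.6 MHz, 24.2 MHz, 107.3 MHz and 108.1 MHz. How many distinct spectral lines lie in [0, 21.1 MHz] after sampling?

5

fs/2 = 21.1 MHz.
161.8 MHz mod fs = 35.2 MHz.
35.2 MHz > fs/2 = 21.1 MHz, folds to fs − 35.2 MHz = 7 MHz.
18.6 MHz ≤ fs/2 = 21.1 MHz, passes unchanged.
24.2 MHz > fs/2 = 21.1 MHz, folds to fs − 24.2 MHz = 18 MHz.
107.3 MHz mod fs = 22.9 MHz.
22.9 MHz > fs/2 = 21.1 MHz, folds to fs − 22.9 MHz = 19.3 MHz.
108.1 MHz mod fs = 23.7 MHz.
23.7 MHz > fs/2 = 21.1 MHz, folds to fs − 23.7 MHz = 18.5 MHz.
Distinct values: {7 MHz, 18 MHz, 18.5 MHz, 18.6 MHz, 19.3 MHz} → 5.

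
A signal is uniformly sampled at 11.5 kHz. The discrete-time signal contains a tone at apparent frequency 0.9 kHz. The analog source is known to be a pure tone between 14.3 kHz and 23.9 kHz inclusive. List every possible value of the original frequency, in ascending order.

Frequencies that alias to 0.9 kHz are k·fs ± 0.9 kHz for integer k ≥ 0.
k=0: 0.9 kHz.
k=1: 10.6 kHz, 12.4 kHz.
k=2: 22.1 kHz, 23.9 kHz.
k=3: 33.6 kHz, 35.4 kHz.
Within [14.3 kHz, 23.9 kHz]: 22.1 kHz, 23.9 kHz.

22.1 kHz, 23.9 kHz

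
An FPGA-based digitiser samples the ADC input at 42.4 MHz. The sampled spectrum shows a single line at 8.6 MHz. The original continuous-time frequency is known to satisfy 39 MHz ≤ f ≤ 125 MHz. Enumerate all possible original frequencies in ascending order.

51 MHz, 76.2 MHz, 93.4 MHz, 118.6 MHz

Frequencies that alias to 8.6 MHz are k·fs ± 8.6 MHz for integer k ≥ 0.
k=0: 8.6 MHz.
k=1: 33.8 MHz, 51 MHz.
k=2: 76.2 MHz, 93.4 MHz.
k=3: 118.6 MHz, 135.8 MHz.
k=4: 161 MHz, 178.2 MHz.
Within [39 MHz, 125 MHz]: 51 MHz, 76.2 MHz, 93.4 MHz, 118.6 MHz.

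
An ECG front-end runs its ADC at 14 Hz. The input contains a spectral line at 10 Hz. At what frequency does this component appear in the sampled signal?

10 Hz > fs/2 = 7 Hz, folds to fs − 10 Hz = 4 Hz.

4 Hz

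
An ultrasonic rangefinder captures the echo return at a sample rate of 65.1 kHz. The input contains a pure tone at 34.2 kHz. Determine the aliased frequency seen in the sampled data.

34.2 kHz > fs/2 = 32.55 kHz, folds to fs − 34.2 kHz = 30.9 kHz.

30.9 kHz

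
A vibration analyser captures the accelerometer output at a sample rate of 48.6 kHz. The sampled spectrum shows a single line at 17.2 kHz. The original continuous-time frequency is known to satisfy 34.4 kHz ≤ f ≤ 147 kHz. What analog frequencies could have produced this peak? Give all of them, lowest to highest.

Frequencies that alias to 17.2 kHz are k·fs ± 17.2 kHz for integer k ≥ 0.
k=0: 17.2 kHz.
k=1: 31.4 kHz, 65.8 kHz.
k=2: 80 kHz, 114.4 kHz.
k=3: 128.6 kHz, 163 kHz.
k=4: 177.2 kHz, 211.6 kHz.
Within [34.4 kHz, 147 kHz]: 65.8 kHz, 80 kHz, 114.4 kHz, 128.6 kHz.

65.8 kHz, 80 kHz, 114.4 kHz, 128.6 kHz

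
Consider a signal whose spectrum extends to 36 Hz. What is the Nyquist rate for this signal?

72 Hz

Nyquist rate = 2 × 36 Hz = 72 Hz.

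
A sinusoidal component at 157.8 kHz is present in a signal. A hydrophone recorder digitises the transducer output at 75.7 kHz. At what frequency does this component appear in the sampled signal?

6.4 kHz

157.8 kHz mod fs = 6.4 kHz.
6.4 kHz ≤ fs/2 = 37.85 kHz, appears at 6.4 kHz.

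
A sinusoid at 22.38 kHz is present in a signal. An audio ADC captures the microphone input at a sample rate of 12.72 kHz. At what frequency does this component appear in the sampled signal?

22.38 kHz mod fs = 9.66 kHz.
9.66 kHz > fs/2 = 6.36 kHz, folds to fs − 9.66 kHz = 3.06 kHz.

3.06 kHz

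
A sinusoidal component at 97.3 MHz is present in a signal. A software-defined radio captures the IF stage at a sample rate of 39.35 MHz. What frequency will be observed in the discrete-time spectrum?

18.6 MHz

97.3 MHz mod fs = 18.6 MHz.
18.6 MHz ≤ fs/2 = 19.675 MHz, appears at 18.6 MHz.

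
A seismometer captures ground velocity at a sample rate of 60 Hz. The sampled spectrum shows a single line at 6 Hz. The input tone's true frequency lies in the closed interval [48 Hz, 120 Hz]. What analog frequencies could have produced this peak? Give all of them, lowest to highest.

54 Hz, 66 Hz, 114 Hz

Frequencies that alias to 6 Hz are k·fs ± 6 Hz for integer k ≥ 0.
k=0: 6 Hz.
k=1: 54 Hz, 66 Hz.
k=2: 114 Hz, 126 Hz.
k=3: 174 Hz, 186 Hz.
Within [48 Hz, 120 Hz]: 54 Hz, 66 Hz, 114 Hz.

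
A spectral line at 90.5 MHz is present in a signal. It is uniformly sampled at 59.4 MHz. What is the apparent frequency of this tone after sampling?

90.5 MHz mod fs = 31.1 MHz.
31.1 MHz > fs/2 = 29.7 MHz, folds to fs − 31.1 MHz = 28.3 MHz.

28.3 MHz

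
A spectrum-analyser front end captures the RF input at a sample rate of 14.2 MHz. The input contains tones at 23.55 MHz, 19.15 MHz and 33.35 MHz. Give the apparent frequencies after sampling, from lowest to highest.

4.85 MHz, 4.95 MHz

fs/2 = 7.1 MHz.
23.55 MHz mod fs = 9.35 MHz.
9.35 MHz > fs/2 = 7.1 MHz, folds to fs − 9.35 MHz = 4.85 MHz.
19.15 MHz mod fs = 4.95 MHz.
4.95 MHz ≤ fs/2 = 7.1 MHz, appears at 4.95 MHz.
33.35 MHz mod fs = 4.95 MHz.
4.95 MHz ≤ fs/2 = 7.1 MHz, appears at 4.95 MHz.
Distinct values: {4.85 MHz, 4.95 MHz}.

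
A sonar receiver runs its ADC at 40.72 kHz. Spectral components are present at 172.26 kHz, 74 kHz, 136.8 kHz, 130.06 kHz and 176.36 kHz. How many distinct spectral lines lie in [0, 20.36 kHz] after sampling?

5

fs/2 = 20.36 kHz.
172.26 kHz mod fs = 9.38 kHz.
9.38 kHz ≤ fs/2 = 20.36 kHz, appears at 9.38 kHz.
74 kHz mod fs = 33.28 kHz.
33.28 kHz > fs/2 = 20.36 kHz, folds to fs − 33.28 kHz = 7.44 kHz.
136.8 kHz mod fs = 14.64 kHz.
14.64 kHz ≤ fs/2 = 20.36 kHz, appears at 14.64 kHz.
130.06 kHz mod fs = 7.9 kHz.
7.9 kHz ≤ fs/2 = 20.36 kHz, appears at 7.9 kHz.
176.36 kHz mod fs = 13.48 kHz.
13.48 kHz ≤ fs/2 = 20.36 kHz, appears at 13.48 kHz.
Distinct values: {7.44 kHz, 7.9 kHz, 9.38 kHz, 13.48 kHz, 14.64 kHz} → 5.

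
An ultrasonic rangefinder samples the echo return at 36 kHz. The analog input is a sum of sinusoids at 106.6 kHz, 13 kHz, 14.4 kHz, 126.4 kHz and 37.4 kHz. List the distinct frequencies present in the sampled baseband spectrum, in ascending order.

fs/2 = 18 kHz.
106.6 kHz mod fs = 34.6 kHz.
34.6 kHz > fs/2 = 18 kHz, folds to fs − 34.6 kHz = 1.4 kHz.
13 kHz ≤ fs/2 = 18 kHz, passes unchanged.
14.4 kHz ≤ fs/2 = 18 kHz, passes unchanged.
126.4 kHz mod fs = 18.4 kHz.
18.4 kHz > fs/2 = 18 kHz, folds to fs − 18.4 kHz = 17.6 kHz.
37.4 kHz mod fs = 1.4 kHz.
1.4 kHz ≤ fs/2 = 18 kHz, appears at 1.4 kHz.
Distinct values: {1.4 kHz, 13 kHz, 14.4 kHz, 17.6 kHz}.

1.4 kHz, 13 kHz, 14.4 kHz, 17.6 kHz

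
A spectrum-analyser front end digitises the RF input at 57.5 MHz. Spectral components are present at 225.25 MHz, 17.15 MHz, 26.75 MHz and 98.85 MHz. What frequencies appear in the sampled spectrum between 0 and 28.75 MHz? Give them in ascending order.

4.75 MHz, 16.15 MHz, 17.15 MHz, 26.75 MHz

fs/2 = 28.75 MHz.
225.25 MHz mod fs = 52.75 MHz.
52.75 MHz > fs/2 = 28.75 MHz, folds to fs − 52.75 MHz = 4.75 MHz.
17.15 MHz ≤ fs/2 = 28.75 MHz, passes unchanged.
26.75 MHz ≤ fs/2 = 28.75 MHz, passes unchanged.
98.85 MHz mod fs = 41.35 MHz.
41.35 MHz > fs/2 = 28.75 MHz, folds to fs − 41.35 MHz = 16.15 MHz.
Distinct values: {4.75 MHz, 16.15 MHz, 17.15 MHz, 26.75 MHz}.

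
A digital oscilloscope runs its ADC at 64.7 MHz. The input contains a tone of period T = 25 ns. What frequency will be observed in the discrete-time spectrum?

T = 25 ns → f = 1/T = 40 MHz.
40 MHz > fs/2 = 32.35 MHz, folds to fs − 40 MHz = 24.7 MHz.

24.7 MHz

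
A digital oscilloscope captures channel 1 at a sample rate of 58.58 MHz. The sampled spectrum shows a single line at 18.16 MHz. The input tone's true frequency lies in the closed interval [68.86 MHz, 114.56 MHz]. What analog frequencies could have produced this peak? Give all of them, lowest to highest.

Frequencies that alias to 18.16 MHz are k·fs ± 18.16 MHz for integer k ≥ 0.
k=0: 18.16 MHz.
k=1: 40.42 MHz, 76.74 MHz.
k=2: 99 MHz, 135.32 MHz.
k=3: 157.58 MHz, 193.9 MHz.
Within [68.86 MHz, 114.56 MHz]: 76.74 MHz, 99 MHz.

76.74 MHz, 99 MHz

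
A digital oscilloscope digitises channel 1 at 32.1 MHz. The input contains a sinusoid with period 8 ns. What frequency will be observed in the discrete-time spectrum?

T = 8 ns → f = 1/T = 125 MHz.
125 MHz mod fs = 28.7 MHz.
28.7 MHz > fs/2 = 16.05 MHz, folds to fs − 28.7 MHz = 3.4 MHz.

3.4 MHz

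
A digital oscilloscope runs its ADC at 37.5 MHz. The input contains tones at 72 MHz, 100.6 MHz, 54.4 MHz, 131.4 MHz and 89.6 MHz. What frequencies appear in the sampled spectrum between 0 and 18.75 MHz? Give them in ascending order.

3 MHz, 11.9 MHz, 14.6 MHz, 16.9 MHz, 18.6 MHz

fs/2 = 18.75 MHz.
72 MHz mod fs = 34.5 MHz.
34.5 MHz > fs/2 = 18.75 MHz, folds to fs − 34.5 MHz = 3 MHz.
100.6 MHz mod fs = 25.6 MHz.
25.6 MHz > fs/2 = 18.75 MHz, folds to fs − 25.6 MHz = 11.9 MHz.
54.4 MHz mod fs = 16.9 MHz.
16.9 MHz ≤ fs/2 = 18.75 MHz, appears at 16.9 MHz.
131.4 MHz mod fs = 18.9 MHz.
18.9 MHz > fs/2 = 18.75 MHz, folds to fs − 18.9 MHz = 18.6 MHz.
89.6 MHz mod fs = 14.6 MHz.
14.6 MHz ≤ fs/2 = 18.75 MHz, appears at 14.6 MHz.
Distinct values: {3 MHz, 11.9 MHz, 14.6 MHz, 16.9 MHz, 18.6 MHz}.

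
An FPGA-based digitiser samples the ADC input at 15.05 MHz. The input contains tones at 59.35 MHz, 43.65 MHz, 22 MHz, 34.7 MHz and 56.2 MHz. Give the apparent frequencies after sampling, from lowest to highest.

fs/2 = 7.525 MHz.
59.35 MHz mod fs = 14.2 MHz.
14.2 MHz > fs/2 = 7.525 MHz, folds to fs − 14.2 MHz = 0.85 MHz.
43.65 MHz mod fs = 13.55 MHz.
13.55 MHz > fs/2 = 7.525 MHz, folds to fs − 13.55 MHz = 1.5 MHz.
22 MHz mod fs = 6.95 MHz.
6.95 MHz ≤ fs/2 = 7.525 MHz, appears at 6.95 MHz.
34.7 MHz mod fs = 4.6 MHz.
4.6 MHz ≤ fs/2 = 7.525 MHz, appears at 4.6 MHz.
56.2 MHz mod fs = 11.05 MHz.
11.05 MHz > fs/2 = 7.525 MHz, folds to fs − 11.05 MHz = 4 MHz.
Distinct values: {0.85 MHz, 1.5 MHz, 4 MHz, 4.6 MHz, 6.95 MHz}.

0.85 MHz, 1.5 MHz, 4 MHz, 4.6 MHz, 6.95 MHz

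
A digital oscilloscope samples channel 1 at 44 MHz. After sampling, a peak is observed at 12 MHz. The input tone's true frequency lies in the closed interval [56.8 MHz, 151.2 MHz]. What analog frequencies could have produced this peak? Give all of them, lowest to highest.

Frequencies that alias to 12 MHz are k·fs ± 12 MHz for integer k ≥ 0.
k=0: 12 MHz.
k=1: 32 MHz, 56 MHz.
k=2: 76 MHz, 100 MHz.
k=3: 120 MHz, 144 MHz.
k=4: 164 MHz, 188 MHz.
Within [56.8 MHz, 151.2 MHz]: 76 MHz, 100 MHz, 120 MHz, 144 MHz.

76 MHz, 100 MHz, 120 MHz, 144 MHz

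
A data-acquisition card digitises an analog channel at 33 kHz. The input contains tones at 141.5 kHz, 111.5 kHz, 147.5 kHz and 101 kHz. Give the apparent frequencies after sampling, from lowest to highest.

fs/2 = 16.5 kHz.
141.5 kHz mod fs = 9.5 kHz.
9.5 kHz ≤ fs/2 = 16.5 kHz, appears at 9.5 kHz.
111.5 kHz mod fs = 12.5 kHz.
12.5 kHz ≤ fs/2 = 16.5 kHz, appears at 12.5 kHz.
147.5 kHz mod fs = 15.5 kHz.
15.5 kHz ≤ fs/2 = 16.5 kHz, appears at 15.5 kHz.
101 kHz mod fs = 2 kHz.
2 kHz ≤ fs/2 = 16.5 kHz, appears at 2 kHz.
Distinct values: {2 kHz, 9.5 kHz, 12.5 kHz, 15.5 kHz}.

2 kHz, 9.5 kHz, 12.5 kHz, 15.5 kHz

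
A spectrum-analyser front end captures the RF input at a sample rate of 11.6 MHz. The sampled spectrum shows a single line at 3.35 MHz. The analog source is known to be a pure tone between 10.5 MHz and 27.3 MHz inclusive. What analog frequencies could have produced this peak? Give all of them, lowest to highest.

14.95 MHz, 19.85 MHz, 26.55 MHz

Frequencies that alias to 3.35 MHz are k·fs ± 3.35 MHz for integer k ≥ 0.
k=0: 3.35 MHz.
k=1: 8.25 MHz, 14.95 MHz.
k=2: 19.85 MHz, 26.55 MHz.
k=3: 31.45 MHz, 38.15 MHz.
Within [10.5 MHz, 27.3 MHz]: 14.95 MHz, 19.85 MHz, 26.55 MHz.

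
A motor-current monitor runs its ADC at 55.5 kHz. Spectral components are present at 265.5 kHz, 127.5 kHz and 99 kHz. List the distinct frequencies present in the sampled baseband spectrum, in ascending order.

fs/2 = 27.75 kHz.
265.5 kHz mod fs = 43.5 kHz.
43.5 kHz > fs/2 = 27.75 kHz, folds to fs − 43.5 kHz = 12 kHz.
127.5 kHz mod fs = 16.5 kHz.
16.5 kHz ≤ fs/2 = 27.75 kHz, appears at 16.5 kHz.
99 kHz mod fs = 43.5 kHz.
43.5 kHz > fs/2 = 27.75 kHz, folds to fs − 43.5 kHz = 12 kHz.
Distinct values: {12 kHz, 16.5 kHz}.

12 kHz, 16.5 kHz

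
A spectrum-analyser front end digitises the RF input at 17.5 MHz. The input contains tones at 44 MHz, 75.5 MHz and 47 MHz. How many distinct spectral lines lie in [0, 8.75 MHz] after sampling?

2

fs/2 = 8.75 MHz.
44 MHz mod fs = 9 MHz.
9 MHz > fs/2 = 8.75 MHz, folds to fs − 9 MHz = 8.5 MHz.
75.5 MHz mod fs = 5.5 MHz.
5.5 MHz ≤ fs/2 = 8.75 MHz, appears at 5.5 MHz.
47 MHz mod fs = 12 MHz.
12 MHz > fs/2 = 8.75 MHz, folds to fs − 12 MHz = 5.5 MHz.
Distinct values: {5.5 MHz, 8.5 MHz} → 2.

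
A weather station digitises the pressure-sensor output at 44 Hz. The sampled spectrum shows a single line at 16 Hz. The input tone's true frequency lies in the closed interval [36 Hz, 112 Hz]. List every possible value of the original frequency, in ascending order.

Frequencies that alias to 16 Hz are k·fs ± 16 Hz for integer k ≥ 0.
k=0: 16 Hz.
k=1: 28 Hz, 60 Hz.
k=2: 72 Hz, 104 Hz.
k=3: 116 Hz, 148 Hz.
Within [36 Hz, 112 Hz]: 60 Hz, 72 Hz, 104 Hz.

60 Hz, 72 Hz, 104 Hz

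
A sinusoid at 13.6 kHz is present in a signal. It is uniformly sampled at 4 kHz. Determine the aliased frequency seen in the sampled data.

1.6 kHz

13.6 kHz mod fs = 1.6 kHz.
1.6 kHz ≤ fs/2 = 2 kHz, appears at 1.6 kHz.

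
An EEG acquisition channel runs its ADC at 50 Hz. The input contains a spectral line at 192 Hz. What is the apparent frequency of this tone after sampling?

8 Hz

192 Hz mod fs = 42 Hz.
42 Hz > fs/2 = 25 Hz, folds to fs − 42 Hz = 8 Hz.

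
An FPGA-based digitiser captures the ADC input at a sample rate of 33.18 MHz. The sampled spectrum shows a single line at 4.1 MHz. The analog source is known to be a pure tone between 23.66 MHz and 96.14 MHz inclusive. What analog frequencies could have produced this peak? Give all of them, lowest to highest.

Frequencies that alias to 4.1 MHz are k·fs ± 4.1 MHz for integer k ≥ 0.
k=0: 4.1 MHz.
k=1: 29.08 MHz, 37.28 MHz.
k=2: 62.26 MHz, 70.46 MHz.
k=3: 95.44 MHz, 103.64 MHz.
k=4: 128.62 MHz, 136.82 MHz.
Within [23.66 MHz, 96.14 MHz]: 29.08 MHz, 37.28 MHz, 62.26 MHz, 70.46 MHz, 95.44 MHz.

29.08 MHz, 37.28 MHz, 62.26 MHz, 70.46 MHz, 95.44 MHz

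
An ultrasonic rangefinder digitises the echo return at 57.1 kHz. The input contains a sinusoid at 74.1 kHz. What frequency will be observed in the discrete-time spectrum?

74.1 kHz mod fs = 17 kHz.
17 kHz ≤ fs/2 = 28.55 kHz, appears at 17 kHz.

17 kHz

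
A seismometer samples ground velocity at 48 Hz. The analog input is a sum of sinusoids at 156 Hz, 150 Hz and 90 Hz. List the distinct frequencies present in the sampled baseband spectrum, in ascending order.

6 Hz, 12 Hz

fs/2 = 24 Hz.
156 Hz mod fs = 12 Hz.
12 Hz ≤ fs/2 = 24 Hz, appears at 12 Hz.
150 Hz mod fs = 6 Hz.
6 Hz ≤ fs/2 = 24 Hz, appears at 6 Hz.
90 Hz mod fs = 42 Hz.
42 Hz > fs/2 = 24 Hz, folds to fs − 42 Hz = 6 Hz.
Distinct values: {6 Hz, 12 Hz}.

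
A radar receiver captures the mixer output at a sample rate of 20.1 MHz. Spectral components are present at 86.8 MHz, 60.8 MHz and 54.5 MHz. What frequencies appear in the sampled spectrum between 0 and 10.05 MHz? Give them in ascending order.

0.5 MHz, 5.8 MHz, 6.4 MHz

fs/2 = 10.05 MHz.
86.8 MHz mod fs = 6.4 MHz.
6.4 MHz ≤ fs/2 = 10.05 MHz, appears at 6.4 MHz.
60.8 MHz mod fs = 0.5 MHz.
0.5 MHz ≤ fs/2 = 10.05 MHz, appears at 0.5 MHz.
54.5 MHz mod fs = 14.3 MHz.
14.3 MHz > fs/2 = 10.05 MHz, folds to fs − 14.3 MHz = 5.8 MHz.
Distinct values: {0.5 MHz, 5.8 MHz, 6.4 MHz}.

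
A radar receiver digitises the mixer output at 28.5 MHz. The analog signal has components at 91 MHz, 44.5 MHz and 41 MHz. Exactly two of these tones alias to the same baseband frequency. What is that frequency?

12.5 MHz

fs/2 = 14.25 MHz.
91 MHz mod fs = 5.5 MHz.
5.5 MHz ≤ fs/2 = 14.25 MHz, appears at 5.5 MHz.
44.5 MHz mod fs = 16 MHz.
16 MHz > fs/2 = 14.25 MHz, folds to fs − 16 MHz = 12.5 MHz.
41 MHz mod fs = 12.5 MHz.
12.5 MHz ≤ fs/2 = 14.25 MHz, appears at 12.5 MHz.
41 MHz and 44.5 MHz both map to 12.5 MHz.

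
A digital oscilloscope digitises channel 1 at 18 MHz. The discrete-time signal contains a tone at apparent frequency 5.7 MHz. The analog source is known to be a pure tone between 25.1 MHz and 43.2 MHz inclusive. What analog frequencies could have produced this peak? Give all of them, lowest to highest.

30.3 MHz, 41.7 MHz

Frequencies that alias to 5.7 MHz are k·fs ± 5.7 MHz for integer k ≥ 0.
k=0: 5.7 MHz.
k=1: 12.3 MHz, 23.7 MHz.
k=2: 30.3 MHz, 41.7 MHz.
k=3: 48.3 MHz, 59.7 MHz.
Within [25.1 MHz, 43.2 MHz]: 30.3 MHz, 41.7 MHz.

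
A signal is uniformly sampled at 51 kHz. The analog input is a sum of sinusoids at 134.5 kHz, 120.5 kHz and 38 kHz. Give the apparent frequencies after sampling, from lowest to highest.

13 kHz, 18.5 kHz

fs/2 = 25.5 kHz.
134.5 kHz mod fs = 32.5 kHz.
32.5 kHz > fs/2 = 25.5 kHz, folds to fs − 32.5 kHz = 18.5 kHz.
120.5 kHz mod fs = 18.5 kHz.
18.5 kHz ≤ fs/2 = 25.5 kHz, appears at 18.5 kHz.
38 kHz > fs/2 = 25.5 kHz, folds to fs − 38 kHz = 13 kHz.
Distinct values: {13 kHz, 18.5 kHz}.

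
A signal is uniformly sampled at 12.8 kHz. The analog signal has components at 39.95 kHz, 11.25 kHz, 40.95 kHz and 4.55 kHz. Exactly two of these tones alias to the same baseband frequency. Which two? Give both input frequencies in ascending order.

fs/2 = 6.4 kHz.
39.95 kHz mod fs = 1.55 kHz.
1.55 kHz ≤ fs/2 = 6.4 kHz, appears at 1.55 kHz.
11.25 kHz > fs/2 = 6.4 kHz, folds to fs − 11.25 kHz = 1.55 kHz.
40.95 kHz mod fs = 2.55 kHz.
2.55 kHz ≤ fs/2 = 6.4 kHz, appears at 2.55 kHz.
4.55 kHz ≤ fs/2 = 6.4 kHz, passes unchanged.
11.25 kHz and 39.95 kHz both map to 1.55 kHz.

11.25 kHz, 39.95 kHz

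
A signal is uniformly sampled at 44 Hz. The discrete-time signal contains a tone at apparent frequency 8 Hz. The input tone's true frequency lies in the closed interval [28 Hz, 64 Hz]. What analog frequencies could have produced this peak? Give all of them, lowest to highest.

36 Hz, 52 Hz

Frequencies that alias to 8 Hz are k·fs ± 8 Hz for integer k ≥ 0.
k=0: 8 Hz.
k=1: 36 Hz, 52 Hz.
k=2: 80 Hz, 96 Hz.
Within [28 Hz, 64 Hz]: 36 Hz, 52 Hz.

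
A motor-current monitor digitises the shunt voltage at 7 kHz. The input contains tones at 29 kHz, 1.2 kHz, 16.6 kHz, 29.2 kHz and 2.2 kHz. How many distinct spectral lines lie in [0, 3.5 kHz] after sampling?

4

fs/2 = 3.5 kHz.
29 kHz mod fs = 1 kHz.
1 kHz ≤ fs/2 = 3.5 kHz, appears at 1 kHz.
1.2 kHz ≤ fs/2 = 3.5 kHz, passes unchanged.
16.6 kHz mod fs = 2.6 kHz.
2.6 kHz ≤ fs/2 = 3.5 kHz, appears at 2.6 kHz.
29.2 kHz mod fs = 1.2 kHz.
1.2 kHz ≤ fs/2 = 3.5 kHz, appears at 1.2 kHz.
2.2 kHz ≤ fs/2 = 3.5 kHz, passes unchanged.
Distinct values: {1 kHz, 1.2 kHz, 2.2 kHz, 2.6 kHz} → 4.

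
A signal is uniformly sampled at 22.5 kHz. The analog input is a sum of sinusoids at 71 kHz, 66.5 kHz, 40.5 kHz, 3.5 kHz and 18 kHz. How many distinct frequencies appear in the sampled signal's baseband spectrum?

fs/2 = 11.25 kHz.
71 kHz mod fs = 3.5 kHz.
3.5 kHz ≤ fs/2 = 11.25 kHz, appears at 3.5 kHz.
66.5 kHz mod fs = 21.5 kHz.
21.5 kHz > fs/2 = 11.25 kHz, folds to fs − 21.5 kHz = 1 kHz.
40.5 kHz mod fs = 18 kHz.
18 kHz > fs/2 = 11.25 kHz, folds to fs − 18 kHz = 4.5 kHz.
3.5 kHz ≤ fs/2 = 11.25 kHz, passes unchanged.
18 kHz > fs/2 = 11.25 kHz, folds to fs − 18 kHz = 4.5 kHz.
Distinct values: {1 kHz, 3.5 kHz, 4.5 kHz} → 3.

3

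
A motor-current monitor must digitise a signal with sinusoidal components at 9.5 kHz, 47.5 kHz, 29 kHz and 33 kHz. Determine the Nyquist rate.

95 kHz

Highest-frequency component: 47.5 kHz.
Nyquist rate = 2 × 47.5 kHz = 95 kHz.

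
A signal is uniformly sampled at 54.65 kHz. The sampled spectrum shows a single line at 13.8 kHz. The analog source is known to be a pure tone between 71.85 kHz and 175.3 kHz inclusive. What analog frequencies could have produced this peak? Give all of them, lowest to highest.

95.5 kHz, 123.1 kHz, 150.15 kHz

Frequencies that alias to 13.8 kHz are k·fs ± 13.8 kHz for integer k ≥ 0.
k=0: 13.8 kHz.
k=1: 40.85 kHz, 68.45 kHz.
k=2: 95.5 kHz, 123.1 kHz.
k=3: 150.15 kHz, 177.75 kHz.
k=4: 204.8 kHz, 232.4 kHz.
Within [71.85 kHz, 175.3 kHz]: 95.5 kHz, 123.1 kHz, 150.15 kHz.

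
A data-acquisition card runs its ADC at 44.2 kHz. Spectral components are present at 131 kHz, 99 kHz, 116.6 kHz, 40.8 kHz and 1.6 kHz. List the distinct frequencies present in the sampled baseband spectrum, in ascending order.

1.6 kHz, 3.4 kHz, 10.6 kHz, 16 kHz

fs/2 = 22.1 kHz.
131 kHz mod fs = 42.6 kHz.
42.6 kHz > fs/2 = 22.1 kHz, folds to fs − 42.6 kHz = 1.6 kHz.
99 kHz mod fs = 10.6 kHz.
10.6 kHz ≤ fs/2 = 22.1 kHz, appears at 10.6 kHz.
116.6 kHz mod fs = 28.2 kHz.
28.2 kHz > fs/2 = 22.1 kHz, folds to fs − 28.2 kHz = 16 kHz.
40.8 kHz > fs/2 = 22.1 kHz, folds to fs − 40.8 kHz = 3.4 kHz.
1.6 kHz ≤ fs/2 = 22.1 kHz, passes unchanged.
Distinct values: {1.6 kHz, 3.4 kHz, 10.6 kHz, 16 kHz}.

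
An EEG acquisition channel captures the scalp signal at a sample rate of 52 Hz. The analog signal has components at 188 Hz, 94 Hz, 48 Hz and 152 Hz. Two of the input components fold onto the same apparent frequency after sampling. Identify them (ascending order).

fs/2 = 26 Hz.
188 Hz mod fs = 32 Hz.
32 Hz > fs/2 = 26 Hz, folds to fs − 32 Hz = 20 Hz.
94 Hz mod fs = 42 Hz.
42 Hz > fs/2 = 26 Hz, folds to fs − 42 Hz = 10 Hz.
48 Hz > fs/2 = 26 Hz, folds to fs − 48 Hz = 4 Hz.
152 Hz mod fs = 48 Hz.
48 Hz > fs/2 = 26 Hz, folds to fs − 48 Hz = 4 Hz.
48 Hz and 152 Hz both map to 4 Hz.

48 Hz, 152 Hz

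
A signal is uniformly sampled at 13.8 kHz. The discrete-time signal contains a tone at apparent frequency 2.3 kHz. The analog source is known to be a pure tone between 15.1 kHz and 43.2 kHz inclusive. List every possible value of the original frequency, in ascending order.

Frequencies that alias to 2.3 kHz are k·fs ± 2.3 kHz for integer k ≥ 0.
k=0: 2.3 kHz.
k=1: 11.5 kHz, 16.1 kHz.
k=2: 25.3 kHz, 29.9 kHz.
k=3: 39.1 kHz, 43.7 kHz.
k=4: 52.9 kHz, 57.5 kHz.
Within [15.1 kHz, 43.2 kHz]: 16.1 kHz, 25.3 kHz, 29.9 kHz, 39.1 kHz.

16.1 kHz, 25.3 kHz, 29.9 kHz, 39.1 kHz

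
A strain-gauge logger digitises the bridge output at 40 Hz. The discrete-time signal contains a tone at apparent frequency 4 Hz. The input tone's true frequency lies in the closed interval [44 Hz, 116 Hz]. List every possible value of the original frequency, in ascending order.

Frequencies that alias to 4 Hz are k·fs ± 4 Hz for integer k ≥ 0.
k=0: 4 Hz.
k=1: 36 Hz, 44 Hz.
k=2: 76 Hz, 84 Hz.
k=3: 116 Hz, 124 Hz.
k=4: 156 Hz, 164 Hz.
Within [44 Hz, 116 Hz]: 44 Hz, 76 Hz, 84 Hz, 116 Hz.

44 Hz, 76 Hz, 84 Hz, 116 Hz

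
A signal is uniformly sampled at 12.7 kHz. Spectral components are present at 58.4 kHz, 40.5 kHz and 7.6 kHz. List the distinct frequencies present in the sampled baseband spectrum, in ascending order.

fs/2 = 6.35 kHz.
58.4 kHz mod fs = 7.6 kHz.
7.6 kHz > fs/2 = 6.35 kHz, folds to fs − 7.6 kHz = 5.1 kHz.
40.5 kHz mod fs = 2.4 kHz.
2.4 kHz ≤ fs/2 = 6.35 kHz, appears at 2.4 kHz.
7.6 kHz > fs/2 = 6.35 kHz, folds to fs − 7.6 kHz = 5.1 kHz.
Distinct values: {2.4 kHz, 5.1 kHz}.

2.4 kHz, 5.1 kHz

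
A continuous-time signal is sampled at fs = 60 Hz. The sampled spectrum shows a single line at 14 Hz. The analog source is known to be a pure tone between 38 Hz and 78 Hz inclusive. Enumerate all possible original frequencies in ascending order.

Frequencies that alias to 14 Hz are k·fs ± 14 Hz for integer k ≥ 0.
k=0: 14 Hz.
k=1: 46 Hz, 74 Hz.
k=2: 106 Hz, 134 Hz.
Within [38 Hz, 78 Hz]: 46 Hz, 74 Hz.

46 Hz, 74 Hz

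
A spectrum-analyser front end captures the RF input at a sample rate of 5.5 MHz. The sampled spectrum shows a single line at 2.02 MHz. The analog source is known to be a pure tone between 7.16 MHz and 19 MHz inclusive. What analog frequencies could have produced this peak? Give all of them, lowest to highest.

Frequencies that alias to 2.02 MHz are k·fs ± 2.02 MHz for integer k ≥ 0.
k=0: 2.02 MHz.
k=1: 3.48 MHz, 7.52 MHz.
k=2: 8.98 MHz, 13.02 MHz.
k=3: 14.48 MHz, 18.52 MHz.
k=4: 19.98 MHz, 24.02 MHz.
Within [7.16 MHz, 19 MHz]: 7.52 MHz, 8.98 MHz, 13.02 MHz, 14.48 MHz, 18.52 MHz.

7.52 MHz, 8.98 MHz, 13.02 MHz, 14.48 MHz, 18.52 MHz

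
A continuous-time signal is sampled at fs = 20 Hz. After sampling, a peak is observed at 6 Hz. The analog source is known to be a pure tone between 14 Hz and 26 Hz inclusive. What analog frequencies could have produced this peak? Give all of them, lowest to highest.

Frequencies that alias to 6 Hz are k·fs ± 6 Hz for integer k ≥ 0.
k=0: 6 Hz.
k=1: 14 Hz, 26 Hz.
k=2: 34 Hz, 46 Hz.
Within [14 Hz, 26 Hz]: 14 Hz, 26 Hz.

14 Hz, 26 Hz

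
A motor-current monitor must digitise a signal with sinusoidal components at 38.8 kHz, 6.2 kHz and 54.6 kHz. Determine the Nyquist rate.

Highest-frequency component: 54.6 kHz.
Nyquist rate = 2 × 54.6 kHz = 109.2 kHz.

109.2 kHz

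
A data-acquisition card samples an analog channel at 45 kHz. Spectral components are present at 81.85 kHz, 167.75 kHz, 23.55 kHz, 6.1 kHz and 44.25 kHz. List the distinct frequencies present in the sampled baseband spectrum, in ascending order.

0.75 kHz, 6.1 kHz, 8.15 kHz, 12.25 kHz, 21.45 kHz

fs/2 = 22.5 kHz.
81.85 kHz mod fs = 36.85 kHz.
36.85 kHz > fs/2 = 22.5 kHz, folds to fs − 36.85 kHz = 8.15 kHz.
167.75 kHz mod fs = 32.75 kHz.
32.75 kHz > fs/2 = 22.5 kHz, folds to fs − 32.75 kHz = 12.25 kHz.
23.55 kHz > fs/2 = 22.5 kHz, folds to fs − 23.55 kHz = 21.45 kHz.
6.1 kHz ≤ fs/2 = 22.5 kHz, passes unchanged.
44.25 kHz > fs/2 = 22.5 kHz, folds to fs − 44.25 kHz = 0.75 kHz.
Distinct values: {0.75 kHz, 6.1 kHz, 8.15 kHz, 12.25 kHz, 21.45 kHz}.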